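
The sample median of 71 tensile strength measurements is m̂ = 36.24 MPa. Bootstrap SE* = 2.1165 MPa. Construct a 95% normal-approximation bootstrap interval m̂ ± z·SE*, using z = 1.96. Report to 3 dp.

Margin = 1.96 × 2.1165 = 4.1483
Interval: 36.24 ± 4.1483

(32.092, 40.388)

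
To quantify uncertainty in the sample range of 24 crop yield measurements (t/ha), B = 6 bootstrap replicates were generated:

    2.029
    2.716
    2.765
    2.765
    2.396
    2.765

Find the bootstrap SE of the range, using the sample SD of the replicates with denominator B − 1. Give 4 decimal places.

SE* = 0.3028

Bootstrap SE is the standard deviation of the 6 replicate ranges.
Mean of replicates: (2.029 + 2.716 + 2.765 + 2.765 + 2.396 + 2.765) / 6 = 15.43600 / 6 = 2.57267
Sum of squared deviations: (−0.54367)² + (+0.14333)² + (+0.19233)² + (+0.19233)² + (−0.17667)² + (+0.19233)² = 0.45831
Variance = 0.45831 / 5 = 0.09166
SE* = √0.09166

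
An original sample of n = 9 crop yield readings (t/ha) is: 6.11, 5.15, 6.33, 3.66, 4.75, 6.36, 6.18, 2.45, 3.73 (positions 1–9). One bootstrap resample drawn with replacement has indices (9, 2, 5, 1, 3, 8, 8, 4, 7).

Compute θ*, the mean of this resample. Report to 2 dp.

Resample values: 3.73, 5.15, 4.75, 6.11, 6.33, 2.45, 2.45, 3.66, 6.18.
Mean = (3.73 + 5.15 + 4.75 + 6.11 + 6.33 + 2.45 + 2.45 + 3.66 + 6.18) / 9 = 40.810 / 9 = 4.53

θ* = 4.53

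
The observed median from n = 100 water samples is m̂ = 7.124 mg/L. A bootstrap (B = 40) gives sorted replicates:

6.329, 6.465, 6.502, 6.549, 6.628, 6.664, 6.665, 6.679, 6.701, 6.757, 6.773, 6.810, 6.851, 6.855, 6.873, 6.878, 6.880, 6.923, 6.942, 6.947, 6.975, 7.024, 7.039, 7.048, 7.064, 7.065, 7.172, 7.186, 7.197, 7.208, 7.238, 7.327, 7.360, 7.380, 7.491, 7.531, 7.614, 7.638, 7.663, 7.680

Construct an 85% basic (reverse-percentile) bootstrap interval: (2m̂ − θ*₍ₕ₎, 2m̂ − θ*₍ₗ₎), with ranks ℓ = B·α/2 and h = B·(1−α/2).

(6.634, 7.746)

Percentile endpoints at ranks 3 and 37: θ*₍3₎ = 6.502, θ*₍37₎ = 7.614.
Basic interval reflects these around m̂:
  lower = 2 × 7.124 − 7.614 = 6.634
  upper = 2 × 7.124 − 6.502 = 7.746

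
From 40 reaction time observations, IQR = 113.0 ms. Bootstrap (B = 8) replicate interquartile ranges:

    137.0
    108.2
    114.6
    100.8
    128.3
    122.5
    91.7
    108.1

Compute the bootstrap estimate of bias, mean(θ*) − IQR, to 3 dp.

bias = +0.900

mean(θ*) = (137.0 + 108.2 + 114.6 + 100.8 + 128.3 + 122.5 + 91.7 + 108.1) / 8 = 113.9000
bias = 113.9000 − 113.0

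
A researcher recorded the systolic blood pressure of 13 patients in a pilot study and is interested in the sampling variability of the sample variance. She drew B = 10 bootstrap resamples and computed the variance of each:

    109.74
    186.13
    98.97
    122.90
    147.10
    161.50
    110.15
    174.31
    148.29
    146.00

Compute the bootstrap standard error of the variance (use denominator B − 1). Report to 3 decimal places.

SE* = 29.255

Bootstrap SE is the standard deviation of the 10 replicate variances.
Mean of replicates: (109.74 + 186.13 + 98.97 + 122.90 + 147.10 + 161.50 + 110.15 + 174.31 + 148.29 + 146.00) / 10 = 1405.0900 / 10 = 140.5090
Sum of squared deviations: (−30.7690)² + (+45.6210)² + (−41.5390)² + (−17.6090)² + (+6.5910)² + (+20.9910)² + (−30.3590)² + (+33.8010)² + (+7.7810)² + (+5.4910)² = 7702.5073
Variance = 7702.5073 / 9 = 855.8341
SE* = √855.8341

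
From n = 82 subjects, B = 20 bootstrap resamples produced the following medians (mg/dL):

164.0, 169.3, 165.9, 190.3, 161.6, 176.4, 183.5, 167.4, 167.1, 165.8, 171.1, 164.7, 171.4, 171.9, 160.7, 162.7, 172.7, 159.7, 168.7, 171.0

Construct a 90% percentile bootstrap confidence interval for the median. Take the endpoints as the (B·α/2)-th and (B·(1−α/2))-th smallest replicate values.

Sorted replicates: 159.7, 160.7, 161.6, 162.7, 164.0, 164.7, 165.8, 165.9, 167.1, 167.4, 168.7, 169.3, 171.0, 171.1, 171.4, 171.9, 172.7, 176.4, 183.5, 190.3
α = 0.10; lower rank = 20 × 0.050 = 1; upper rank = 20 × 0.950 = 19.
The 1st smallest replicate is 159.7; the 19th is 183.5.

(159.7, 183.5)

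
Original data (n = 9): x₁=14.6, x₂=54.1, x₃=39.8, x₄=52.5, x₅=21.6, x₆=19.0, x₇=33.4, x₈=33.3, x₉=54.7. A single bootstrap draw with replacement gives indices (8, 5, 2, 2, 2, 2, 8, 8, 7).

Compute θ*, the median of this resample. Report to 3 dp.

Resample values: 33.3, 21.6, 54.1, 54.1, 54.1, 54.1, 33.3, 33.3, 33.4.
Sorted: 21.6, 33.3, 33.3, 33.3, 33.4, 54.1, 54.1, 54.1, 54.1
Median = middle value = 33.400

θ* = 33.400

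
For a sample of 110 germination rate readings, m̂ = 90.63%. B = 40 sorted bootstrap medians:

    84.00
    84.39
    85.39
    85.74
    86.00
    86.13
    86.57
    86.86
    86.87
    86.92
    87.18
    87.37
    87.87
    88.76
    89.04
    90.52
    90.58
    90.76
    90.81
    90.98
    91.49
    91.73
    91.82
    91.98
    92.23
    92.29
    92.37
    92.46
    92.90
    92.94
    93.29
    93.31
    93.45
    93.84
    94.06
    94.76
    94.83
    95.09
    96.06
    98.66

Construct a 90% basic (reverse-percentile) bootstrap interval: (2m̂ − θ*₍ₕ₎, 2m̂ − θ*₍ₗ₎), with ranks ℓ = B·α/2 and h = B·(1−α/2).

(86.17, 96.87)

Percentile endpoints at ranks 2 and 38: θ*₍2₎ = 84.39, θ*₍38₎ = 95.09.
Basic interval reflects these around m̂:
  lower = 2 × 90.63 − 95.09 = 86.17
  upper = 2 × 90.63 − 84.39 = 96.87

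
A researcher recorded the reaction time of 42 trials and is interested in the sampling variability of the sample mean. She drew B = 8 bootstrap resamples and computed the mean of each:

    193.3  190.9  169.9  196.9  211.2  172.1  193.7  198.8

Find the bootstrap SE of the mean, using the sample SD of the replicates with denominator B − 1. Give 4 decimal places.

SE* = 13.7244

Bootstrap SE is the standard deviation of the 8 replicate means.
Mean of replicates: (193.3 + 190.9 + 169.9 + 196.9 + 211.2 + 172.1 + 193.7 + 198.8) / 8 = 1526.80000 / 8 = 190.85000
Sum of squared deviations: (+2.45000)² + (+0.05000)² + (−20.95000)² + (+6.05000)² + (+20.35000)² + (−18.75000)² + (+2.85000)² + (+7.95000)² = 1318.52000
Variance = 1318.52000 / 7 = 188.36000
SE* = √188.36000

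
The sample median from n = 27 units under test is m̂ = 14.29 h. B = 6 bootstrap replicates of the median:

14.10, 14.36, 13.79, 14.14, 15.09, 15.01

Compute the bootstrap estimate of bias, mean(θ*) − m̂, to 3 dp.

mean(θ*) = (14.10 + 14.36 + 13.79 + 14.14 + 15.09 + 15.01) / 6 = 14.4150
bias = 14.4150 − 14.29

bias = +0.125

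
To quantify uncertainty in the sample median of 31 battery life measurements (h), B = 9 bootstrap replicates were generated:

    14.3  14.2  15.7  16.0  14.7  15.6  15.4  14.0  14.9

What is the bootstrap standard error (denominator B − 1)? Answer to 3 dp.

SE* = 0.728

Bootstrap SE is the standard deviation of the 9 replicate medians.
Mean of replicates: (14.3 + 14.2 + 15.7 + 16.0 + 14.7 + 15.6 + 15.4 + 14.0 + 14.9) / 9 = 134.8000 / 9 = 14.9778
Sum of squared deviations: (−0.6778)² + (−0.7778)² + (+0.7222)² + (+1.0222)² + (−0.2778)² + (+0.6222)² + (+0.4222)² + (−0.9778)² + (−0.0778)² = 4.2356
Variance = 4.2356 / 8 = 0.5294
SE* = √0.5294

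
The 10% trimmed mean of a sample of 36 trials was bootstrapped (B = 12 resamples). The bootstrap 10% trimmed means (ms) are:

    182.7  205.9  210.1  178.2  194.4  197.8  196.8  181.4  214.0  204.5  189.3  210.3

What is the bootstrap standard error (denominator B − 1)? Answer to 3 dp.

SE* = 12.213

Bootstrap SE is the standard deviation of the 12 replicate 10% trimmed means.
Mean of replicates: (182.7 + 205.9 + 210.1 + 178.2 + 194.4 + 197.8 + 196.8 + 181.4 + 214.0 + 204.5 + 189.3 + 210.3) / 12 = 2365.4000 / 12 = 197.1167
Sum of squared deviations: (−14.4167)² + (+8.7833)² + (+12.9833)² + (−18.9167)² + (−2.7167)² + (+0.6833)² + (−0.3167)² + (−15.7167)² + (+16.8833)² + (+7.3833)² + (−7.8167)² + (+13.1833)² = 1640.8167
Variance = 1640.8167 / 11 = 149.1652
SE* = √149.1652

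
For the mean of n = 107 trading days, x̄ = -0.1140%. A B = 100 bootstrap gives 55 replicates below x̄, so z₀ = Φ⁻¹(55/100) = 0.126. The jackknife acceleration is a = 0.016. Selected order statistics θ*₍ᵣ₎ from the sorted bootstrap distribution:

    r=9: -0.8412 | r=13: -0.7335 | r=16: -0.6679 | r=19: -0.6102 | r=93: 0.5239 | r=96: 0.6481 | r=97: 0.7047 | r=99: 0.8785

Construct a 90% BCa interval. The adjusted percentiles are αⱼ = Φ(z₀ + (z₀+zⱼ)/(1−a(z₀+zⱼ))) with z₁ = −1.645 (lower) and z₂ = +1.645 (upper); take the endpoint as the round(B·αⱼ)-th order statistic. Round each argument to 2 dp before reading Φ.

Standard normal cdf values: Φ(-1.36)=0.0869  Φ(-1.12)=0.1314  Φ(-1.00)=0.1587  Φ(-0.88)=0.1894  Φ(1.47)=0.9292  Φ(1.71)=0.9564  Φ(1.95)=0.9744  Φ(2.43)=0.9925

(-0.8412, 0.7047)

Lower: z₀ + z₁ = 0.126 + (-1.645) = -1.519; 1 − a(z₀+z₁) = 1 − (0.016)(-1.519) = 1.0243; argument = 0.126 + (-1.519)/1.0243 = -1.3570 → -1.36.
α₁ = Φ(-1.36) = 0.0869; rank = round(100 × 0.0869) = 9; θ*₍9₎ = -0.8412.
Upper: z₀ + z₂ = 1.771; 1 − a(z₀+z₂) = 0.9717; argument = 1.9486 → 1.95; α₂ = 0.9744; rank = 97; θ*₍97₎ = 0.7047.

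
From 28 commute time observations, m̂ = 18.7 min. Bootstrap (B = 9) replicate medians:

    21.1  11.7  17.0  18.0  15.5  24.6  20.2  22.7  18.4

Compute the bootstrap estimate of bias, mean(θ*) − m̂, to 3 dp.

bias = +0.100

mean(θ*) = (21.1 + 11.7 + 17.0 + 18.0 + 15.5 + 24.6 + 20.2 + 22.7 + 18.4) / 9 = 18.8000
bias = 18.8000 − 18.7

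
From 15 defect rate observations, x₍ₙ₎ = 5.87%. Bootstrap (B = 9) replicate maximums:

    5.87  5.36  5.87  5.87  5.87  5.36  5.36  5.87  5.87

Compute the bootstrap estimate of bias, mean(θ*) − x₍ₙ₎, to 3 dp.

bias = −0.170

mean(θ*) = (5.87 + 5.36 + 5.87 + 5.87 + 5.87 + 5.36 + 5.36 + 5.87 + 5.87) / 9 = 5.7000
bias = 5.7000 − 5.87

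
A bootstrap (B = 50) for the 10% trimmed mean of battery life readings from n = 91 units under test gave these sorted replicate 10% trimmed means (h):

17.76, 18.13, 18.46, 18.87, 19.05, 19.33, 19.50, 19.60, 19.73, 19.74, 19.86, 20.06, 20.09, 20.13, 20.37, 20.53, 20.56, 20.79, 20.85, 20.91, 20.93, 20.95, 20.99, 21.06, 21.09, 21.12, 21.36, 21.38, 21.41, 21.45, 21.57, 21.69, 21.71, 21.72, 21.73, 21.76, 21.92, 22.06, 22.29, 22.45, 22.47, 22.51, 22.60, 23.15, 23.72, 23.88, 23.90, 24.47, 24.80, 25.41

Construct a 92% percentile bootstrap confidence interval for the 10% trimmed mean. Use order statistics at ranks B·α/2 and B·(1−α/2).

α = 0.08; lower rank = 50 × 0.040 = 2; upper rank = 50 × 0.960 = 48.
The 2nd smallest replicate is 18.13; the 48th is 24.47.

(18.13, 24.47)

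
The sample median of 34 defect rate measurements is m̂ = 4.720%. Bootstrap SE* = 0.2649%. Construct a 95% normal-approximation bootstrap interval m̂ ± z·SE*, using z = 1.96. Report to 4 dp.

Margin = 1.96 × 0.2649 = 0.51920
Interval: 4.720 ± 0.51920

(4.2008, 5.2392)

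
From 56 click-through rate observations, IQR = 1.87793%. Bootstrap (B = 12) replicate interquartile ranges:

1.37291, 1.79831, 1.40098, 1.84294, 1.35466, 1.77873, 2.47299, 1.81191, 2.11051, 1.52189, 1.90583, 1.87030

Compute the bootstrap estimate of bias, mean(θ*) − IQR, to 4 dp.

mean(θ*) = (1.37291 + 1.79831 + 1.40098 + 1.84294 + 1.35466 + 1.77873 + 2.47299 + 1.81191 + 2.11051 + 1.52189 + 1.90583 + 1.87030) / 12 = 1.77016
bias = 1.77016 − 1.87793

bias = −0.1078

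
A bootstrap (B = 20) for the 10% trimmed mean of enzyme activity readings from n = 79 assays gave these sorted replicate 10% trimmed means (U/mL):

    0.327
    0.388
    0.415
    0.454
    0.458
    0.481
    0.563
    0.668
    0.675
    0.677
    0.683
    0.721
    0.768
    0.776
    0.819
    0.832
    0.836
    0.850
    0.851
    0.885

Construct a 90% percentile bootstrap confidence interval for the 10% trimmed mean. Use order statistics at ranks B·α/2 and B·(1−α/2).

α = 0.10; lower rank = 20 × 0.050 = 1; upper rank = 20 × 0.950 = 19.
The 1st smallest replicate is 0.327; the 19th is 0.851.

(0.327, 0.851)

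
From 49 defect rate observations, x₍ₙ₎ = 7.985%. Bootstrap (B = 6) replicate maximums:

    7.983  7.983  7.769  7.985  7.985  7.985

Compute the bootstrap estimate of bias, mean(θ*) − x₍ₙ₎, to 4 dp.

bias = −0.0367

mean(θ*) = (7.983 + 7.983 + 7.769 + 7.985 + 7.985 + 7.985) / 6 = 7.94833
bias = 7.94833 − 7.985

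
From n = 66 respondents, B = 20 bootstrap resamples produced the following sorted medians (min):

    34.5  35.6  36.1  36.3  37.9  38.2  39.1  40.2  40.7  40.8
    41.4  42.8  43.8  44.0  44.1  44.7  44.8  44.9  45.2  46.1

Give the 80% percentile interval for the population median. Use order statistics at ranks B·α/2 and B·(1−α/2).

(35.6, 44.9)

α = 0.20; lower rank = 20 × 0.100 = 2; upper rank = 20 × 0.900 = 18.
The 2nd smallest replicate is 35.6; the 18th is 44.9.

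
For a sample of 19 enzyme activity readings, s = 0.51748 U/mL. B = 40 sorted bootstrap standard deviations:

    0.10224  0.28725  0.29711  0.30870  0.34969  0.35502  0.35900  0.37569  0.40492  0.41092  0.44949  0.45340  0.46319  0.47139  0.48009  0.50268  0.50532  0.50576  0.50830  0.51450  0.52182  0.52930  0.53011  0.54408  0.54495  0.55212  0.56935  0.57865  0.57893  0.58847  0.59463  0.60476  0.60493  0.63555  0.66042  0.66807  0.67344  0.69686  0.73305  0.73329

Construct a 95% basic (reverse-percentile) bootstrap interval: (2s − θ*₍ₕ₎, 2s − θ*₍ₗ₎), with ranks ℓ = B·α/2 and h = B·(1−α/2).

Percentile endpoints at ranks 1 and 39: θ*₍1₎ = 0.10224, θ*₍39₎ = 0.73305.
Basic interval reflects these around s:
  lower = 2 × 0.51748 − 0.73305 = 0.30191
  upper = 2 × 0.51748 − 0.10224 = 0.93272

(0.30191, 0.93272)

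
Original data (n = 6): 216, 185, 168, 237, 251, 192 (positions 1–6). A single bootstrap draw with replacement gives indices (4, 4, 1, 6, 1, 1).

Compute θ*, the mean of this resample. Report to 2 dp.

θ* = 219.00

Resample values: 237, 237, 216, 192, 216, 216.
Mean = (237 + 237 + 216 + 192 + 216 + 216) / 6 = 1314.0 / 6 = 219.00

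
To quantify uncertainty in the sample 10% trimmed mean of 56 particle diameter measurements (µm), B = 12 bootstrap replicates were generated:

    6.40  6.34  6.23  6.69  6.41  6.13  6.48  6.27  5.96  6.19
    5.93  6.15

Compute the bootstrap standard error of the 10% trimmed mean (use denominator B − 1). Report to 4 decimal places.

SE* = 0.2164

Bootstrap SE is the standard deviation of the 12 replicate 10% trimmed means.
Mean of replicates: (6.40 + 6.34 + 6.23 + 6.69 + 6.41 + 6.13 + 6.48 + 6.27 + 5.96 + 6.19 + 5.93 + 6.15) / 12 = 75.18000 / 12 = 6.26500
Sum of squared deviations: (+0.13500)² + (+0.07500)² + (−0.03500)² + (+0.42500)² + (+0.14500)² + (−0.13500)² + (+0.21500)² + (+0.00500)² + (−0.30500)² + (−0.07500)² + (−0.33500)² + (−0.11500)² = 0.51530
Variance = 0.51530 / 11 = 0.04685
SE* = √0.04685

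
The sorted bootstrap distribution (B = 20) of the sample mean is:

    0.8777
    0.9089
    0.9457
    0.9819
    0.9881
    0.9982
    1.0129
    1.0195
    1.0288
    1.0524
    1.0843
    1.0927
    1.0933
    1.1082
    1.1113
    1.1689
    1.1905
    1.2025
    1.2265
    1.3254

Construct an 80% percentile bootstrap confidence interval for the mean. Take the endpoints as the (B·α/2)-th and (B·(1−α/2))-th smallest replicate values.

α = 0.20; lower rank = 20 × 0.100 = 2; upper rank = 20 × 0.900 = 18.
The 2nd smallest replicate is 0.9089; the 18th is 1.2025.

(0.9089, 1.2025)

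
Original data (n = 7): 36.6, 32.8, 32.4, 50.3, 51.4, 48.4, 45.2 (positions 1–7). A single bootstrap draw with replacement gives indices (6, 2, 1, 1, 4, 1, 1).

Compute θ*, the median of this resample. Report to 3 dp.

θ* = 36.600

Resample values: 48.4, 32.8, 36.6, 36.6, 50.3, 36.6, 36.6.
Sorted: 32.8, 36.6, 36.6, 36.6, 36.6, 48.4, 50.3
Median = middle value = 36.600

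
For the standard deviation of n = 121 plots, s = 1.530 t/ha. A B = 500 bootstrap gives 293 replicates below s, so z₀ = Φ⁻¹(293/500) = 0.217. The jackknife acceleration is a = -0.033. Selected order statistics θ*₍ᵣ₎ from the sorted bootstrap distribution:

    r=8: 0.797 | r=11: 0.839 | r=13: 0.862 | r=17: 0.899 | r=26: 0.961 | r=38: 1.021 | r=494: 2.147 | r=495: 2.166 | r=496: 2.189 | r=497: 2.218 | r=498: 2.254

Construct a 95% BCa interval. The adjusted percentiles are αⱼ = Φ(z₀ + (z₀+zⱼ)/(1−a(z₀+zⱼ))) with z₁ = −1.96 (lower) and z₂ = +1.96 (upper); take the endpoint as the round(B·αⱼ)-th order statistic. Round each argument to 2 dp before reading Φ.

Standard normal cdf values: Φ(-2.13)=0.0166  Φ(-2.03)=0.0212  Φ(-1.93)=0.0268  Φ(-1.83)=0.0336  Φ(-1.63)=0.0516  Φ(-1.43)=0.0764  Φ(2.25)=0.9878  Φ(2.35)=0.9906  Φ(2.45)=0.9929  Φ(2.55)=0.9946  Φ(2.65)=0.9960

(0.961, 2.147)

Lower: z₀ + z₁ = 0.217 + (-1.960) = -1.743; 1 − a(z₀+z₁) = 1 − (-0.033)(-1.743) = 0.9425; argument = 0.217 + (-1.743)/0.9425 = -1.6324 → -1.63.
α₁ = Φ(-1.63) = 0.0516; rank = round(500 × 0.0516) = 26; θ*₍26₎ = 0.961.
Upper: z₀ + z₂ = 2.177; 1 − a(z₀+z₂) = 1.0718; argument = 2.2481 → 2.25; α₂ = 0.9878; rank = 494; θ*₍494₎ = 2.147.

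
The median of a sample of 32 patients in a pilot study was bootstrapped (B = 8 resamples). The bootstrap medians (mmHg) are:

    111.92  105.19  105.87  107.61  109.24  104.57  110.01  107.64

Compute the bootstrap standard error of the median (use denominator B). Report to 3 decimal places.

Bootstrap SE is the standard deviation of the 8 replicate medians.
Mean of replicates: (111.92 + 105.19 + 105.87 + 107.61 + 109.24 + 104.57 + 110.01 + 107.64) / 8 = 862.0500 / 8 = 107.7562
Sum of squared deviations: (+4.1638)² + (−2.5662)² + (−1.8862)² + (−0.1462)² + (+1.4838)² + (−3.1863)² + (+2.2538)² + (−0.1162)² = 44.9484
Variance = 44.9484 / 8 = 5.6185
SE* = √5.6185

SE* = 2.370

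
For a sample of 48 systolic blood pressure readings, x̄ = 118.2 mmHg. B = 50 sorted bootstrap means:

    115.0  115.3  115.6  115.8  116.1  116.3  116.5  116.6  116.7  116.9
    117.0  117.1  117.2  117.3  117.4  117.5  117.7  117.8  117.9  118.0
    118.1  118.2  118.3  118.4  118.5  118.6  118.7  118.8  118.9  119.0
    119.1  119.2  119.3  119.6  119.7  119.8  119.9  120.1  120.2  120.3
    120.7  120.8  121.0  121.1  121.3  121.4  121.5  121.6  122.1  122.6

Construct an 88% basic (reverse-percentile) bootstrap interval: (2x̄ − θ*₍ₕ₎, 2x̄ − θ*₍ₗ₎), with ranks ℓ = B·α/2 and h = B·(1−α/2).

Percentile endpoints at ranks 3 and 47: θ*₍3₎ = 115.6, θ*₍47₎ = 121.5.
Basic interval reflects these around x̄:
  lower = 2 × 118.2 − 121.5 = 114.9
  upper = 2 × 118.2 − 115.6 = 120.8

(114.9, 120.8)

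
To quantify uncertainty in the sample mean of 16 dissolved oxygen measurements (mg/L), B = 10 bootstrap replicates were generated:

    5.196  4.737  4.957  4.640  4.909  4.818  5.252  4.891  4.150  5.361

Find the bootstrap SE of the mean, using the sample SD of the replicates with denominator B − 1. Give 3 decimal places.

Bootstrap SE is the standard deviation of the 10 replicate means.
Mean of replicates: (5.196 + 4.737 + 4.957 + 4.640 + 4.909 + 4.818 + 5.252 + 4.891 + 4.150 + 5.361) / 10 = 48.9110 / 10 = 4.8911
Sum of squared deviations: (+0.3049)² + (−0.1541)² + (+0.0659)² + (−0.2511)² + (+0.0179)² + (−0.0731)² + (+0.3609)² + (−0.0001)² + (−0.7411)² + (+0.4699)² = 1.0901
Variance = 1.0901 / 9 = 0.1211
SE* = √0.1211

SE* = 0.348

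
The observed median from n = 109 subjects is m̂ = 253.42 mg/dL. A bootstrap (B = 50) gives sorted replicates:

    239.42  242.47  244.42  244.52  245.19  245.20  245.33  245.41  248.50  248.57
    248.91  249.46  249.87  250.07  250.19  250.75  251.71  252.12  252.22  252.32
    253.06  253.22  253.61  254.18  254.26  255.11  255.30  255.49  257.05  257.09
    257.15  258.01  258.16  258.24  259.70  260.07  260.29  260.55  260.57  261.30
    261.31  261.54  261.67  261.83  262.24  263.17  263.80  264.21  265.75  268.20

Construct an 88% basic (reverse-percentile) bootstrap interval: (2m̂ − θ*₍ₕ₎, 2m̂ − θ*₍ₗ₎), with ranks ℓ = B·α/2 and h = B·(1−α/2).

Percentile endpoints at ranks 3 and 47: θ*₍3₎ = 244.42, θ*₍47₎ = 263.80.
Basic interval reflects these around m̂:
  lower = 2 × 253.42 − 263.80 = 243.04
  upper = 2 × 253.42 − 244.42 = 262.42

(243.04, 262.42)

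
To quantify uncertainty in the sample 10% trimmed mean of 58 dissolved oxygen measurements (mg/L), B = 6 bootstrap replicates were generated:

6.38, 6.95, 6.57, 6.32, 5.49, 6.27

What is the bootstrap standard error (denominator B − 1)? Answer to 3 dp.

SE* = 0.480

Bootstrap SE is the standard deviation of the 6 replicate 10% trimmed means.
Mean of replicates: (6.38 + 6.95 + 6.57 + 6.32 + 5.49 + 6.27) / 6 = 37.9800 / 6 = 6.3300
Sum of squared deviations: (+0.0500)² + (+0.6200)² + (+0.2400)² + (−0.0100)² + (−0.8400)² + (−0.0600)² = 1.1538
Variance = 1.1538 / 5 = 0.2308
SE* = √0.2308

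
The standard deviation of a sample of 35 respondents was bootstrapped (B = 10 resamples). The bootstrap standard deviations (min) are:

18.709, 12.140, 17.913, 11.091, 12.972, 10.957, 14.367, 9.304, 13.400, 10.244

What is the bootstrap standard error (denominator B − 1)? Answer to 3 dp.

SE* = 3.135

Bootstrap SE is the standard deviation of the 10 replicate standard deviations.
Mean of replicates: (18.709 + 12.140 + 17.913 + 11.091 + 12.972 + 10.957 + 14.367 + 9.304 + 13.400 + 10.244) / 10 = 131.0970 / 10 = 13.1097
Sum of squared deviations: (+5.5993)² + (−0.9697)² + (+4.8033)² + (−2.0187)² + (−0.1377)² + (−2.1527)² + (+1.2573)² + (−3.8057)² + (+0.2903)² + (−2.8657)² = 88.4531
Variance = 88.4531 / 9 = 9.8281
SE* = √9.8281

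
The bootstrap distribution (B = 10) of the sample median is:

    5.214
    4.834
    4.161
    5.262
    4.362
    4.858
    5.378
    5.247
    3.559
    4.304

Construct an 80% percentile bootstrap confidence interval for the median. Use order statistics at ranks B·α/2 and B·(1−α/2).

Sorted replicates: 3.559, 4.161, 4.304, 4.362, 4.834, 4.858, 5.214, 5.247, 5.262, 5.378
α = 0.20; lower rank = 10 × 0.100 = 1; upper rank = 10 × 0.900 = 9.
The 1st smallest replicate is 3.559; the 9th is 5.262.

(3.559, 5.262)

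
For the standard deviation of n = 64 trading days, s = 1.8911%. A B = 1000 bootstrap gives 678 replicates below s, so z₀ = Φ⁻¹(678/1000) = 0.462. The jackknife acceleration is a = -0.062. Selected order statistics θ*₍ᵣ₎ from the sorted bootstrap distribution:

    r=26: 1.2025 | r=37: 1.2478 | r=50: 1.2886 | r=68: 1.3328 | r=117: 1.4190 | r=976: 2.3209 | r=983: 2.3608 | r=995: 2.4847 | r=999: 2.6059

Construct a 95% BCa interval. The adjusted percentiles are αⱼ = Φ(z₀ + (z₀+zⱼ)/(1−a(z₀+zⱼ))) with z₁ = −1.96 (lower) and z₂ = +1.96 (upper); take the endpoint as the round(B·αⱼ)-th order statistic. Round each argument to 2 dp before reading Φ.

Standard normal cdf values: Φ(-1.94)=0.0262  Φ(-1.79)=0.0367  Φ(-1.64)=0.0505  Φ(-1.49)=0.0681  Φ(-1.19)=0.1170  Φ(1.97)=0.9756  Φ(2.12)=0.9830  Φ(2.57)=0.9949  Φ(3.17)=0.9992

(1.4190, 2.4847)

Lower: z₀ + z₁ = 0.462 + (-1.960) = -1.498; 1 − a(z₀+z₁) = 1 − (-0.062)(-1.498) = 0.9071; argument = 0.462 + (-1.498)/0.9071 = -1.1894 → -1.19.
α₁ = Φ(-1.19) = 0.1170; rank = round(1000 × 0.1170) = 117; θ*₍117₎ = 1.4190.
Upper: z₀ + z₂ = 2.422; 1 − a(z₀+z₂) = 1.1502; argument = 2.5678 → 2.57; α₂ = 0.9949; rank = 995; θ*₍995₎ = 2.4847.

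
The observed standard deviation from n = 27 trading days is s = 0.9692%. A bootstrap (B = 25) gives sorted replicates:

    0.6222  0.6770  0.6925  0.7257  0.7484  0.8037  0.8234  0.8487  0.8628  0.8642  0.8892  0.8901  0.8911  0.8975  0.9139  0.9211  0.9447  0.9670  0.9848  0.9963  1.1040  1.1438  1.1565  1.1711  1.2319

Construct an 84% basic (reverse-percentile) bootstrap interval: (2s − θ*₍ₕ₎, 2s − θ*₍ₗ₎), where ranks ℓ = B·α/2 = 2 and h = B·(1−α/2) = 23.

(0.7819, 1.2614)

Percentile endpoints at ranks 2 and 23: θ*₍2₎ = 0.6770, θ*₍23₎ = 1.1565.
Basic interval reflects these around s:
  lower = 2 × 0.9692 − 1.1565 = 0.7819
  upper = 2 × 0.9692 − 0.6770 = 1.2614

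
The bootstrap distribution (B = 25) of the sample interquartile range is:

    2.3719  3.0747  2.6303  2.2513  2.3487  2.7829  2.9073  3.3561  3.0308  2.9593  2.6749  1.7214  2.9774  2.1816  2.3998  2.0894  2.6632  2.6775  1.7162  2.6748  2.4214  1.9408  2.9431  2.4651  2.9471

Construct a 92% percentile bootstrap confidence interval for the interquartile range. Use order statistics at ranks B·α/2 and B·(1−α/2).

Sorted replicates: 1.7162, 1.7214, 1.9408, 2.0894, 2.1816, 2.2513, 2.3487, 2.3719, 2.3998, 2.4214, 2.4651, 2.6303, 2.6632, 2.6748, 2.6749, 2.6775, 2.7829, 2.9073, 2.9431, 2.9471, 2.9593, 2.9774, 3.0308, 3.0747, 3.3561
α = 0.08; lower rank = 25 × 0.040 = 1; upper rank = 25 × 0.960 = 24.
The 1st smallest replicate is 1.7162; the 24th is 3.0747.

(1.7162, 3.0747)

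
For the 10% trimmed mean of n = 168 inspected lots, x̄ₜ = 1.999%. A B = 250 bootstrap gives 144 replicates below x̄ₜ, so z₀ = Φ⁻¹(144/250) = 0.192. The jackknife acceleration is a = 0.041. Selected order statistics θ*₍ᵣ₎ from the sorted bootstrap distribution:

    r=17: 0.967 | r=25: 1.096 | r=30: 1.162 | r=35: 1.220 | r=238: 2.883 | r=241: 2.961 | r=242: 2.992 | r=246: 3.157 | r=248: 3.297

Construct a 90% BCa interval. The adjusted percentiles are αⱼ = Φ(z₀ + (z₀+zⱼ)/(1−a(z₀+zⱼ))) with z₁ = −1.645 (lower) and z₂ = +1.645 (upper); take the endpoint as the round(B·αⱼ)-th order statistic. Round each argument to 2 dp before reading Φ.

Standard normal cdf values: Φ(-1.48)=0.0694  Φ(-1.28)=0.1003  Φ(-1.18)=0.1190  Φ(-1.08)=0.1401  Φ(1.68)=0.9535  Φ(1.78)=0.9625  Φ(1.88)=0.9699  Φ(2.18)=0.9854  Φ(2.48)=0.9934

(1.162, 3.157)

Lower: z₀ + z₁ = 0.192 + (-1.645) = -1.453; 1 − a(z₀+z₁) = 1 − (0.041)(-1.453) = 1.0596; argument = 0.192 + (-1.453)/1.0596 = -1.1793 → -1.18.
α₁ = Φ(-1.18) = 0.1190; rank = round(250 × 0.1190) = 30; θ*₍30₎ = 1.162.
Upper: z₀ + z₂ = 1.837; 1 − a(z₀+z₂) = 0.9247; argument = 2.1786 → 2.18; α₂ = 0.9854; rank = 246; θ*₍246₎ = 3.157.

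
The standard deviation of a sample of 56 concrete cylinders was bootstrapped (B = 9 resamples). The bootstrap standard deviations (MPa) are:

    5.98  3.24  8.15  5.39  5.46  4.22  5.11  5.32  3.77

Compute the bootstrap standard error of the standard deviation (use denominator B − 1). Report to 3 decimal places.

Bootstrap SE is the standard deviation of the 9 replicate standard deviations.
Mean of replicates: (5.98 + 3.24 + 8.15 + 5.39 + 5.46 + 4.22 + 5.11 + 5.32 + 3.77) / 9 = 46.6400 / 9 = 5.1822
Sum of squared deviations: (+0.7978)² + (−1.9422)² + (+2.9678)² + (+0.2078)² + (+0.2778)² + (−0.9622)² + (−0.0722)² + (+0.1378)² + (−1.4122)² = 16.2812
Variance = 16.2812 / 8 = 2.0351
SE* = √2.0351

SE* = 1.427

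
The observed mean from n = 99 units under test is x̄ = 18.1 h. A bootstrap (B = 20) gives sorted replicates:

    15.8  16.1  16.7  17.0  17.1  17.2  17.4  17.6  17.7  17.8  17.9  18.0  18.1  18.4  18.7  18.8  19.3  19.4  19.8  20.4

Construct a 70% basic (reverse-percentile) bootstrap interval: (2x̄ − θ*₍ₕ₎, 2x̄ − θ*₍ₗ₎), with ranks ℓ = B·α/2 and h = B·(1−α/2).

(16.9, 19.5)

Percentile endpoints at ranks 3 and 17: θ*₍3₎ = 16.7, θ*₍17₎ = 19.3.
Basic interval reflects these around x̄:
  lower = 2 × 18.1 − 19.3 = 16.9
  upper = 2 × 18.1 − 16.7 = 19.5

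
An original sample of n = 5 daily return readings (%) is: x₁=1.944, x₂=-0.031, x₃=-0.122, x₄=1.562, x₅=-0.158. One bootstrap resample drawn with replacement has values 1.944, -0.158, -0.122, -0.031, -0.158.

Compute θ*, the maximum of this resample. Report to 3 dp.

θ* = 1.944

Maximum = 1.944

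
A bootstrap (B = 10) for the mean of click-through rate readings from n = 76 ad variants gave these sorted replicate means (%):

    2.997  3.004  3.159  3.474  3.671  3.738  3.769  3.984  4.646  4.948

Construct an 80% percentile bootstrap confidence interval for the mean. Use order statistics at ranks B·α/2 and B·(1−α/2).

α = 0.20; lower rank = 10 × 0.100 = 1; upper rank = 10 × 0.900 = 9.
The 1st smallest replicate is 2.997; the 9th is 4.646.

(2.997, 4.646)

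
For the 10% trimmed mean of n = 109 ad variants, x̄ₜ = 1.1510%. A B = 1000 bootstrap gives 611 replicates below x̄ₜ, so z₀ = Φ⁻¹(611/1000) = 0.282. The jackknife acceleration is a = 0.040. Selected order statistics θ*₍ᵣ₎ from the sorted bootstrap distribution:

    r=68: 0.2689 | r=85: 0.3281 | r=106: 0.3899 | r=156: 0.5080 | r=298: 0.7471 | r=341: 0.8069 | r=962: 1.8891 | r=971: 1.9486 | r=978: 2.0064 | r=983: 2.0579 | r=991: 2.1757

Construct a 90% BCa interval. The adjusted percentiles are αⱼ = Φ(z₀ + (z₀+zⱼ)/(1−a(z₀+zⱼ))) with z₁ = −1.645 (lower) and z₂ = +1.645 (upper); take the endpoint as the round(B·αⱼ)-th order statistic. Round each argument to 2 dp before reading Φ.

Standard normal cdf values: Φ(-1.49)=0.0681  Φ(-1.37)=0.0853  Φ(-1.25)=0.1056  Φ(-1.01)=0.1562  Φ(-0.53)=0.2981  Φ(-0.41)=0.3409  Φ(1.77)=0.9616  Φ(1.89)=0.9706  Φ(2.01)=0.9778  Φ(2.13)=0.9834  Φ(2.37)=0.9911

Lower: z₀ + z₁ = 0.282 + (-1.645) = -1.363; 1 − a(z₀+z₁) = 1 − (0.040)(-1.363) = 1.0545; argument = 0.282 + (-1.363)/1.0545 = -1.0105 → -1.01.
α₁ = Φ(-1.01) = 0.1562; rank = round(1000 × 0.1562) = 156; θ*₍156₎ = 0.5080.
Upper: z₀ + z₂ = 1.927; 1 − a(z₀+z₂) = 0.9229; argument = 2.3699 → 2.37; α₂ = 0.9911; rank = 991; θ*₍991₎ = 2.1757.

(0.5080, 2.1757)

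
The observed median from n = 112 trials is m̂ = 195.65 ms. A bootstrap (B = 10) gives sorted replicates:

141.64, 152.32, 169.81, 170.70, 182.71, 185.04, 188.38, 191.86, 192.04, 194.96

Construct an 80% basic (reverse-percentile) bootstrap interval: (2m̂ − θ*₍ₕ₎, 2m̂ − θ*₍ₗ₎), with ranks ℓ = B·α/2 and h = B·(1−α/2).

Percentile endpoints at ranks 1 and 9: θ*₍1₎ = 141.64, θ*₍9₎ = 192.04.
Basic interval reflects these around m̂:
  lower = 2 × 195.65 − 192.04 = 199.26
  upper = 2 × 195.65 − 141.64 = 249.66

(199.26, 249.66)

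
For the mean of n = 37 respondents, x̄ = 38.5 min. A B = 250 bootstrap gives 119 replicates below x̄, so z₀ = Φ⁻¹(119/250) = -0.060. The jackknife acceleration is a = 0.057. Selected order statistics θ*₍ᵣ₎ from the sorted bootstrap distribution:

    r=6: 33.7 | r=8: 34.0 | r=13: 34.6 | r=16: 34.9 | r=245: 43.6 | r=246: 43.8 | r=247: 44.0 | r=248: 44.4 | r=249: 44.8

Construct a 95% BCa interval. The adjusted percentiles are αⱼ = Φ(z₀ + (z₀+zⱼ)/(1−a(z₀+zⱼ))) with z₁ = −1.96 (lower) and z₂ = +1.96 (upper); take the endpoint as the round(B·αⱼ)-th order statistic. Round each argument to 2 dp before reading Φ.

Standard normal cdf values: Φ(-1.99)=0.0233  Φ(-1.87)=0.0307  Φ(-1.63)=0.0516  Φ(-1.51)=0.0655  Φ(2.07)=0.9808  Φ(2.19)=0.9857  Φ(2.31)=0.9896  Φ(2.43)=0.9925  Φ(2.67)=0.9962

(34.0, 43.6)

Lower: z₀ + z₁ = -0.060 + (-1.960) = -2.020; 1 − a(z₀+z₁) = 1 − (0.057)(-2.020) = 1.1151; argument = -0.060 + (-2.020)/1.1151 = -1.8714 → -1.87.
α₁ = Φ(-1.87) = 0.0307; rank = round(250 × 0.0307) = 8; θ*₍8₎ = 34.0.
Upper: z₀ + z₂ = 1.900; 1 − a(z₀+z₂) = 0.8917; argument = 2.0708 → 2.07; α₂ = 0.9808; rank = 245; θ*₍245₎ = 43.6.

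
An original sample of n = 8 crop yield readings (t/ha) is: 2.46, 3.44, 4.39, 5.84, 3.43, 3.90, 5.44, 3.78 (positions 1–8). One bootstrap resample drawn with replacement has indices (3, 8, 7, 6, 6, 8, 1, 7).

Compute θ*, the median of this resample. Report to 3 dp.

Resample values: 4.39, 3.78, 5.44, 3.90, 3.90, 3.78, 2.46, 5.44.
Sorted: 2.46, 3.78, 3.78, 3.90, 3.90, 4.39, 5.44, 5.44
Median = average of the two middle values = 3.900

θ* = 3.900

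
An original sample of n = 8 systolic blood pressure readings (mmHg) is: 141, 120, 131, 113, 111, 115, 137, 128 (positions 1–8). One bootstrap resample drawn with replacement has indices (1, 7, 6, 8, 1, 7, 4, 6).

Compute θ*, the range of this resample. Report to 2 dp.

Resample values: 141, 137, 115, 128, 141, 137, 113, 115.
Range = 141 − 113 = 28.00

θ* = 28.00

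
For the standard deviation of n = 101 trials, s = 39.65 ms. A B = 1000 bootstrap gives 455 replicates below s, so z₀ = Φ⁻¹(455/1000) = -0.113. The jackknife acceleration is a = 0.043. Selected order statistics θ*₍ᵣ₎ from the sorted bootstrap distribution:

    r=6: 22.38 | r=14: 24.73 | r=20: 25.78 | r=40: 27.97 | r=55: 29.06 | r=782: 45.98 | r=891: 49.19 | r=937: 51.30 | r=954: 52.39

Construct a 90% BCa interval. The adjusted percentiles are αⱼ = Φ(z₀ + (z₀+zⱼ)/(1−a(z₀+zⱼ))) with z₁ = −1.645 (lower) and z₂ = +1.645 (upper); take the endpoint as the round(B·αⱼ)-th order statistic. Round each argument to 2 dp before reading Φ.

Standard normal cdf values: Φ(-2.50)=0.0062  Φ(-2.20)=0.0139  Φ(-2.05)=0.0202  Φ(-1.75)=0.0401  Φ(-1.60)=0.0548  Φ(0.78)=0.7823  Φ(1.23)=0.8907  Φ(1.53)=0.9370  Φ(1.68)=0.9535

(27.97, 51.30)

Lower: z₀ + z₁ = -0.113 + (-1.645) = -1.758; 1 − a(z₀+z₁) = 1 − (0.043)(-1.758) = 1.0756; argument = -0.113 + (-1.758)/1.0756 = -1.7474 → -1.75.
α₁ = Φ(-1.75) = 0.0401; rank = round(1000 × 0.0401) = 40; θ*₍40₎ = 27.97.
Upper: z₀ + z₂ = 1.532; 1 − a(z₀+z₂) = 0.9341; argument = 1.5270 → 1.53; α₂ = 0.9370; rank = 937; θ*₍937₎ = 51.30.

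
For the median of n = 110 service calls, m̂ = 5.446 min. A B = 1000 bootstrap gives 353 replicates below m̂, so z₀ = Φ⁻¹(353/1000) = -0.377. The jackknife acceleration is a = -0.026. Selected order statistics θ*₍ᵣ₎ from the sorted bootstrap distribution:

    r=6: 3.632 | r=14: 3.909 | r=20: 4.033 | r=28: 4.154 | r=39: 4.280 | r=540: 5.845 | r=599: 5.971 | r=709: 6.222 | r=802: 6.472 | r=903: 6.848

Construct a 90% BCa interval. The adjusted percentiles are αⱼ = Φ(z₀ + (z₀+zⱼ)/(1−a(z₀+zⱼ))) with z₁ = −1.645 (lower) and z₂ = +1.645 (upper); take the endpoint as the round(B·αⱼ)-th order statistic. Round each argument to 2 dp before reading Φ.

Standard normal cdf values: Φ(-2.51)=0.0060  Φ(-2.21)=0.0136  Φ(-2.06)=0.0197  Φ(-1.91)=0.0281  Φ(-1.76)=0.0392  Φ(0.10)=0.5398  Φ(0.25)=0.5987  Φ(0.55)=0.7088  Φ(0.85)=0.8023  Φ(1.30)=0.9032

Lower: z₀ + z₁ = -0.377 + (-1.645) = -2.022; 1 − a(z₀+z₁) = 1 − (-0.026)(-2.022) = 0.9474; argument = -0.377 + (-2.022)/0.9474 = -2.5112 → -2.51.
α₁ = Φ(-2.51) = 0.0060; rank = round(1000 × 0.0060) = 6; θ*₍6₎ = 3.632.
Upper: z₀ + z₂ = 1.268; 1 − a(z₀+z₂) = 1.0330; argument = 0.8505 → 0.85; α₂ = 0.8023; rank = 802; θ*₍802₎ = 6.472.

(3.632, 6.472)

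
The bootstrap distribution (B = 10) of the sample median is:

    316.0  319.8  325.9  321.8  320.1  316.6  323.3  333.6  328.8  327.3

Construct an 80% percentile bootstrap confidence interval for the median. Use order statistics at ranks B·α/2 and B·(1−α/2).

(316.0, 328.8)

Sorted replicates: 316.0, 316.6, 319.8, 320.1, 321.8, 323.3, 325.9, 327.3, 328.8, 333.6
α = 0.20; lower rank = 10 × 0.100 = 1; upper rank = 10 × 0.900 = 9.
The 1st smallest replicate is 316.0; the 9th is 328.8.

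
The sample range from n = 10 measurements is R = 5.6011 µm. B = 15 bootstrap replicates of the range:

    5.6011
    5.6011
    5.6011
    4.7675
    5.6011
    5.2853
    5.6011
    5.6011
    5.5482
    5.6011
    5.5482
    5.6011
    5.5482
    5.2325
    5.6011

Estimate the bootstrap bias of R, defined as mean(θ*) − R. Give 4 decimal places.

mean(θ*) = (5.6011 + 5.6011 + 5.6011 + 4.7675 + 5.6011 + 5.2853 + 5.6011 + 5.6011 + 5.5482 + 5.6011 + 5.5482 + 5.6011 + 5.5482 + 5.2325 + 5.6011) / 15 = 5.48932
bias = 5.48932 − 5.6011

bias = −0.1118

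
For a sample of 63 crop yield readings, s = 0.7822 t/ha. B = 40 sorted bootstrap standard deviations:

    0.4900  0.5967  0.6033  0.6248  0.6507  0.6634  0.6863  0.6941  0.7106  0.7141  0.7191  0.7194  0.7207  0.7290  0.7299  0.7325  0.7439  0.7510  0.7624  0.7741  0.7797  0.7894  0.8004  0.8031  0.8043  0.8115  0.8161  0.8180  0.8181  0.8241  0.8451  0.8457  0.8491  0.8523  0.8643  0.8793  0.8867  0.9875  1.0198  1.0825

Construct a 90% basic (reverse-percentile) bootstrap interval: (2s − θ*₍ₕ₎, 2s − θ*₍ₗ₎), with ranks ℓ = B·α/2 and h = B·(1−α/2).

(0.5769, 0.9677)

Percentile endpoints at ranks 2 and 38: θ*₍2₎ = 0.5967, θ*₍38₎ = 0.9875.
Basic interval reflects these around s:
  lower = 2 × 0.7822 − 0.9875 = 0.5769
  upper = 2 × 0.7822 − 0.5967 = 0.9677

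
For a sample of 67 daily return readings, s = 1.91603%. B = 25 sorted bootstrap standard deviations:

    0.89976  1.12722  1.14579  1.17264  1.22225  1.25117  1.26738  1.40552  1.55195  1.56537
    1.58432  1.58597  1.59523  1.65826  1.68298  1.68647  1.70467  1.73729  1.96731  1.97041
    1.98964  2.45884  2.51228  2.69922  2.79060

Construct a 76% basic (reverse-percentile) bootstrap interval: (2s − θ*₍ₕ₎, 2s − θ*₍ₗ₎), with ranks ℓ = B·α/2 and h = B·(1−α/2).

(1.37322, 2.68627)

Percentile endpoints at ranks 3 and 22: θ*₍3₎ = 1.14579, θ*₍22₎ = 2.45884.
Basic interval reflects these around s:
  lower = 2 × 1.91603 − 2.45884 = 1.37322
  upper = 2 × 1.91603 − 1.14579 = 2.68627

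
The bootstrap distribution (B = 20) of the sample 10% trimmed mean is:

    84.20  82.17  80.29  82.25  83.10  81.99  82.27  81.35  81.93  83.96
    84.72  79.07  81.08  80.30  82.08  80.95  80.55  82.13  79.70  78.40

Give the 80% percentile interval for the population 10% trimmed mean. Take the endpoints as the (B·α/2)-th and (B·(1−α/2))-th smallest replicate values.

(79.07, 83.96)

Sorted replicates: 78.40, 79.07, 79.70, 80.29, 80.30, 80.55, 80.95, 81.08, 81.35, 81.93, 81.99, 82.08, 82.13, 82.17, 82.25, 82.27, 83.10, 83.96, 84.20, 84.72
α = 0.20; lower rank = 20 × 0.100 = 2; upper rank = 20 × 0.900 = 18.
The 2nd smallest replicate is 79.07; the 18th is 83.96.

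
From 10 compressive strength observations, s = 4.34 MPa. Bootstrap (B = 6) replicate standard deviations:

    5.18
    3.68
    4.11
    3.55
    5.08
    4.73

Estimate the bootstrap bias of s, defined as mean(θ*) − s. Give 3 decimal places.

bias = +0.048

mean(θ*) = (5.18 + 3.68 + 4.11 + 3.55 + 5.08 + 4.73) / 6 = 4.3883
bias = 4.3883 − 4.34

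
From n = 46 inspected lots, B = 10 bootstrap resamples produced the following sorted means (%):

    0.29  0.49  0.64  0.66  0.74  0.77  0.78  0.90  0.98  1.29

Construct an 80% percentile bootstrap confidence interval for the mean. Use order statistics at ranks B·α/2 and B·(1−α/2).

(0.29, 0.98)

α = 0.20; lower rank = 10 × 0.100 = 1; upper rank = 10 × 0.900 = 9.
The 1st smallest replicate is 0.29; the 9th is 0.98.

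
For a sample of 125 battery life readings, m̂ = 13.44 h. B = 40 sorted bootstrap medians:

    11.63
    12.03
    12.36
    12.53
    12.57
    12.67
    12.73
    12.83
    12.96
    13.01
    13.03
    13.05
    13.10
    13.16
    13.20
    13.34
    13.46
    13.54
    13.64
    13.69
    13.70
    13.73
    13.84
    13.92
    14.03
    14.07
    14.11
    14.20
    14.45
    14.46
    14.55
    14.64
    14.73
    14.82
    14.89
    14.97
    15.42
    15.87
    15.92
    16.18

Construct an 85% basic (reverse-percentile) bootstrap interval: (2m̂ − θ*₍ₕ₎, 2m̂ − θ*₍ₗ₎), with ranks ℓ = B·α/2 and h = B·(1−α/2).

(11.46, 14.52)

Percentile endpoints at ranks 3 and 37: θ*₍3₎ = 12.36, θ*₍37₎ = 15.42.
Basic interval reflects these around m̂:
  lower = 2 × 13.44 − 15.42 = 11.46
  upper = 2 × 13.44 − 12.36 = 14.52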